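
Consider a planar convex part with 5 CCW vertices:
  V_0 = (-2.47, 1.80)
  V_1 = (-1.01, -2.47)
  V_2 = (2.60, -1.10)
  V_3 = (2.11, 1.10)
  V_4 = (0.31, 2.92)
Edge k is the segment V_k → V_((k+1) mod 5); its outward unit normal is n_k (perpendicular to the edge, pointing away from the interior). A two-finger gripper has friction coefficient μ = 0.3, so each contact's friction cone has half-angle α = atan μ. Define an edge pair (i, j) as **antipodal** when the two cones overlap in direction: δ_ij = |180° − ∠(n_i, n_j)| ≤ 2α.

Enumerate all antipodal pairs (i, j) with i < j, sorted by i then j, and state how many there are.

α = atan 0.3 = 16.70°;  2α = 33.40°
n_0 = (-0.9462, -0.3235)
n_1 = (+0.3548, -0.9349)
n_2 = (+0.9761, +0.2174)
n_3 = (+0.7110, +0.7032)
n_4 = (-0.3737, +0.9276)
  (0,1): δ = 88.09°  ·
  (0,2): δ = 6.32°  ✓
  (0,3): δ = 25.81°  ✓
  (0,4): δ = 93.07°  ·
  (1,2): δ = 98.23°  ·
  (1,3): δ = 66.10°  ·
  (1,4): δ = 1.16°  ✓
  (2,3): δ = 147.87°  ·
  (2,4): δ = 80.61°  ·
  (3,4): δ = 112.74°  ·
antipodal pairs: 3

count = 3; pairs: (0,2), (0,3), (1,4)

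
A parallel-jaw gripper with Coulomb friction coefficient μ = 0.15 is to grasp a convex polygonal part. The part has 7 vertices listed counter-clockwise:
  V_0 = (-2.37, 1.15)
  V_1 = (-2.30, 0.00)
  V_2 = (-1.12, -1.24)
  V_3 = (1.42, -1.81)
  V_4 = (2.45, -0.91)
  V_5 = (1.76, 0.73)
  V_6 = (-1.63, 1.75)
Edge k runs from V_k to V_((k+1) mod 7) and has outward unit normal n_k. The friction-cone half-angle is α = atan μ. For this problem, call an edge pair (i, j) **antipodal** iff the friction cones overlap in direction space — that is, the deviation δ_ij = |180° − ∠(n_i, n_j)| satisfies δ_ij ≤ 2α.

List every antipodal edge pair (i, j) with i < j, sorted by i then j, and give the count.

α = atan 0.15 = 8.53°;  2α = 17.06°
n_0 = (-0.9982, -0.0608)
n_1 = (-0.7244, -0.6894)
n_2 = (-0.2190, -0.9757)
n_3 = (+0.6580, -0.7530)
n_4 = (+0.9217, +0.3878)
n_5 = (+0.2881, +0.9576)
n_6 = (-0.6298, +0.7768)
  (0,1): δ = 139.90°  ·
  (0,2): δ = 106.13°  ·
  (0,3): δ = 52.34°  ·
  (0,4): δ = 19.33°  ·
  (0,5): δ = 69.77°  ·
  (0,6): δ = 125.55°  ·
  (1,2): δ = 146.23°  ·
  (1,3): δ = 92.43°  ·
  (1,4): δ = 20.76°  ·
  (1,5): δ = 29.67°  ·
  (1,6): δ = 85.46°  ·
  (2,3): δ = 126.21°  ·
  (2,4): δ = 54.53°  ·
  (2,5): δ = 4.10°  ✓
  (2,6): δ = 51.68°  ·
  (3,4): δ = 108.33°  ·
  (3,5): δ = 57.89°  ·
  (3,6): δ = 2.11°  ✓
  (4,5): δ = 129.56°  ·
  (4,6): δ = 73.78°  ·
  (5,6): δ = 124.22°  ·
antipodal pairs: 2

count = 2; pairs: (2,5), (3,6)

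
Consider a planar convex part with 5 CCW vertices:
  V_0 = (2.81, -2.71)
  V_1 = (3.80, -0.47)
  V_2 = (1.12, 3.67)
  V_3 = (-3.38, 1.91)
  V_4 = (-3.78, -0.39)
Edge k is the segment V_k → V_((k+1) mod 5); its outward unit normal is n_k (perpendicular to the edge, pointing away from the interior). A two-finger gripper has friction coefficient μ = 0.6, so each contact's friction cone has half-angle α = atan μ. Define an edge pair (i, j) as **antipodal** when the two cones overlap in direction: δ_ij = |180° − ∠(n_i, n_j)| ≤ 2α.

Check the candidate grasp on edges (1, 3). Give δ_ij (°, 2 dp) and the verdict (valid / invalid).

α = atan 0.6 = 30.96°;  2α = 61.93°
edge 1: e_1 = (-2.68, +4.14);  n_1 = (+0.8395, +0.5434)
edge 3: e_3 = (-0.40, -2.30);  n_3 = (-0.9852, +0.1713)
∠(n_1, n_3) = 137.22°
δ = |180° − 137.22°| = 42.78°
42.78° ≤ 2α = 61.93°  →  valid

δ = 42.78°, valid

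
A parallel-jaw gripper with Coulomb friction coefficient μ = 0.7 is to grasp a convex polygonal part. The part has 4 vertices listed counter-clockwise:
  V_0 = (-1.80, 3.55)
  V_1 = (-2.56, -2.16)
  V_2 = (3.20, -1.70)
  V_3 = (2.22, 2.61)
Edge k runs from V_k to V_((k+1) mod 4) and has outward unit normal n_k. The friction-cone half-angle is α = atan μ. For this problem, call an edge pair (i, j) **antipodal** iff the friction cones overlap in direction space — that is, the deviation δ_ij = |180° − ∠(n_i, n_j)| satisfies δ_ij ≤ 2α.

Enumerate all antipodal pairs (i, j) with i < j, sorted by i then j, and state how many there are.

α = atan 0.7 = 34.99°;  2α = 69.98°
n_0 = (-0.9913, +0.1319)
n_1 = (+0.0796, -0.9968)
n_2 = (+0.9751, +0.2217)
n_3 = (+0.2277, +0.9737)
  (0,1): δ = 77.85°  ·
  (0,2): δ = 20.39°  ✓
  (0,3): δ = 84.42°  ·
  (1,2): δ = 81.76°  ·
  (1,3): δ = 17.73°  ✓
  (2,3): δ = 115.97°  ·
antipodal pairs: 2

count = 2; pairs: (0,2), (1,3)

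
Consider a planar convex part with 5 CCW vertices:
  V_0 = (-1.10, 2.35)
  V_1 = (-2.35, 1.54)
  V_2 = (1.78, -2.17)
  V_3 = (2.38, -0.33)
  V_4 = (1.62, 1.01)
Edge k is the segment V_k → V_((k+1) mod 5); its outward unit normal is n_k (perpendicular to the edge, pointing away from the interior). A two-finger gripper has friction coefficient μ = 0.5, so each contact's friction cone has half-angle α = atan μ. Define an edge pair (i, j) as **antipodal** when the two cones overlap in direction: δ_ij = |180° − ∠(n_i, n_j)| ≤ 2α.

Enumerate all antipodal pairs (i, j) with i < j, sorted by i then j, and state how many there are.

α = atan 0.5 = 26.57°;  2α = 53.13°
n_0 = (-0.5438, +0.8392)
n_1 = (-0.6683, -0.7439)
n_2 = (+0.9507, -0.3100)
n_3 = (+0.8698, +0.4933)
n_4 = (+0.4419, +0.8971)
  (0,1): δ = 74.88°  ·
  (0,2): δ = 39.00°  ✓
  (0,3): δ = 86.62°  ·
  (0,4): δ = 120.83°  ·
  (1,2): δ = 66.13°  ·
  (1,3): δ = 18.51°  ✓
  (1,4): δ = 15.71°  ✓
  (2,3): δ = 132.38°  ·
  (2,4): δ = 98.17°  ·
  (3,4): δ = 145.79°  ·
antipodal pairs: 3

count = 3; pairs: (0,2), (1,3), (1,4)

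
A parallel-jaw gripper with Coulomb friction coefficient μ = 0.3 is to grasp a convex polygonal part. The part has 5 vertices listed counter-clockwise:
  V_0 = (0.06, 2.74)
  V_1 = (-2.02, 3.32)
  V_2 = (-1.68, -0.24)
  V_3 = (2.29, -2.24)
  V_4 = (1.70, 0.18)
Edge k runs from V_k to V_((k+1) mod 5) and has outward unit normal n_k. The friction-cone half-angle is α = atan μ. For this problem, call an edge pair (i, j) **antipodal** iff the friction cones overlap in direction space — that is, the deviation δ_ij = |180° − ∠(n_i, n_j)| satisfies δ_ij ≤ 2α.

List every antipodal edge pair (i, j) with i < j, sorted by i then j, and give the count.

count = 4; pairs: (0,2), (1,3), (1,4), (2,4)

α = atan 0.3 = 16.70°;  2α = 33.40°
n_0 = (+0.2686, +0.9633)
n_1 = (-0.9955, -0.0951)
n_2 = (-0.4499, -0.8931)
n_3 = (+0.9715, +0.2369)
n_4 = (+0.8420, +0.5394)
  (0,1): δ = 68.96°  ·
  (0,2): δ = 11.16°  ✓
  (0,3): δ = 119.28°  ·
  (0,4): δ = 138.23°  ·
  (1,2): δ = 122.19°  ·
  (1,3): δ = 8.25°  ✓
  (1,4): δ = 27.19°  ✓
  (2,3): δ = 49.56°  ·
  (2,4): δ = 30.62°  ✓
  (3,4): δ = 161.06°  ·
antipodal pairs: 4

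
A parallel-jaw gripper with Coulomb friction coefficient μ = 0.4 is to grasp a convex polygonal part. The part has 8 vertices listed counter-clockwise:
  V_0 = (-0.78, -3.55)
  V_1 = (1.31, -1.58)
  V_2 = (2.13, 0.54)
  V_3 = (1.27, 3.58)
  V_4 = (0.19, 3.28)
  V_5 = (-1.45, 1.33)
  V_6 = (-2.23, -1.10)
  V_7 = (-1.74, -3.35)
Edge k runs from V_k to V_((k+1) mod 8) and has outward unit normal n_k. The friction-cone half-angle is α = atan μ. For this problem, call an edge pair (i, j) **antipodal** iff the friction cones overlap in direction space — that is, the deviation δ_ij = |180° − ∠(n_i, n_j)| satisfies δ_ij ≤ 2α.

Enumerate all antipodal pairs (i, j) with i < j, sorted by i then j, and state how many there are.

count = 9; pairs: (0,3), (0,4), (0,5), (1,4), (1,5), (1,6), (2,5), (2,6), (3,7)

α = atan 0.4 = 21.80°;  2α = 43.60°
n_0 = (+0.6859, -0.7277)
n_1 = (+0.9327, -0.3607)
n_2 = (+0.9622, +0.2722)
n_3 = (-0.2676, +0.9635)
n_4 = (-0.7653, +0.6437)
n_5 = (-0.9522, +0.3056)
n_6 = (-0.9771, -0.2128)
n_7 = (-0.2040, -0.9790)
  (0,1): δ = 154.45°  ·
  (0,2): δ = 117.51°  ·
  (0,3): δ = 27.78°  ✓
  (0,4): δ = 6.63°  ✓
  (0,5): δ = 28.90°  ✓
  (0,6): δ = 58.98°  ·
  (0,7): δ = 124.92°  ·
  (1,2): δ = 143.06°  ·
  (1,3): δ = 53.33°  ·
  (1,4): δ = 18.92°  ✓
  (1,5): δ = 3.35°  ✓
  (1,6): δ = 33.43°  ✓
  (1,7): δ = 99.38°  ·
  (2,3): δ = 90.27°  ·
  (2,4): δ = 55.86°  ·
  (2,5): δ = 33.59°  ✓
  (2,6): δ = 3.51°  ✓
  (2,7): δ = 62.44°  ·
  (3,4): δ = 145.59°  ·
  (3,5): δ = 123.32°  ·
  (3,6): δ = 93.24°  ·
  (3,7): δ = 27.29°  ✓
  (4,5): δ = 157.73°  ·
  (4,6): δ = 127.65°  ·
  (4,7): δ = 61.70°  ·
  (5,6): δ = 149.92°  ·
  (5,7): δ = 83.97°  ·
  (6,7): δ = 114.05°  ·
antipodal pairs: 9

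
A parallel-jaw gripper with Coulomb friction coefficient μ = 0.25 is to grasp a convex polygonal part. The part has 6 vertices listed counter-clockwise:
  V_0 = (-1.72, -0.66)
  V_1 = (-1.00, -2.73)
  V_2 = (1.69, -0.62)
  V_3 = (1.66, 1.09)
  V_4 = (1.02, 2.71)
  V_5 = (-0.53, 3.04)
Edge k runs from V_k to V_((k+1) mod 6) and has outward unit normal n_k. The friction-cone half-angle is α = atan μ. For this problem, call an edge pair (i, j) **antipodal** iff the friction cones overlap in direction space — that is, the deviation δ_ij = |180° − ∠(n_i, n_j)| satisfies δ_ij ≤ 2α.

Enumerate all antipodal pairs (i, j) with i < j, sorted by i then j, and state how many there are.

α = atan 0.25 = 14.04°;  2α = 28.07°
n_0 = (-0.9445, -0.3285)
n_1 = (+0.6172, -0.7868)
n_2 = (+0.9998, +0.0175)
n_3 = (+0.9301, +0.3674)
n_4 = (+0.2082, +0.9781)
n_5 = (-0.9520, +0.3062)
  (0,1): δ = 71.07°  ·
  (0,2): δ = 18.17°  ✓
  (0,3): δ = 2.38°  ✓
  (0,4): δ = 58.80°  ·
  (0,5): δ = 142.99°  ·
  (1,2): δ = 127.11°  ·
  (1,3): δ = 106.55°  ·
  (1,4): δ = 50.13°  ·
  (1,5): δ = 34.06°  ·
  (2,3): δ = 159.45°  ·
  (2,4): δ = 103.02°  ·
  (2,5): δ = 18.83°  ✓
  (3,4): δ = 123.58°  ·
  (3,5): δ = 39.39°  ·
  (4,5): δ = 95.81°  ·
antipodal pairs: 3

count = 3; pairs: (0,2), (0,3), (2,5)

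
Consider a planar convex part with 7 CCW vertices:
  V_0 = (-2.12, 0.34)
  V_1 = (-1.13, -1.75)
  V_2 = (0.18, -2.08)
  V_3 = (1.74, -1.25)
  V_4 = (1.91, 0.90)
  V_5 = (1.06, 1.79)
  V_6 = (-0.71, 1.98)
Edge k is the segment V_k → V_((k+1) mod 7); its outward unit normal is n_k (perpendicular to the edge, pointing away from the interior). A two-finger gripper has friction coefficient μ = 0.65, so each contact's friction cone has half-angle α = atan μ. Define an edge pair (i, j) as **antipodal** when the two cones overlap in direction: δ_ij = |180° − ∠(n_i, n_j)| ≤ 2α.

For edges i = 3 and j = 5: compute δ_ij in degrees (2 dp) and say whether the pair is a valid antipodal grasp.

δ = 91.61°, invalid

α = atan 0.65 = 33.02°;  2α = 66.05°
edge 3: e_3 = (+0.17, +2.15);  n_3 = (+0.9969, -0.0788)
edge 5: e_5 = (-1.77, +0.19);  n_5 = (+0.1067, +0.9943)
∠(n_3, n_5) = 88.39°
δ = |180° − 88.39°| = 91.61°
91.61° > 2α = 66.05°  →  invalid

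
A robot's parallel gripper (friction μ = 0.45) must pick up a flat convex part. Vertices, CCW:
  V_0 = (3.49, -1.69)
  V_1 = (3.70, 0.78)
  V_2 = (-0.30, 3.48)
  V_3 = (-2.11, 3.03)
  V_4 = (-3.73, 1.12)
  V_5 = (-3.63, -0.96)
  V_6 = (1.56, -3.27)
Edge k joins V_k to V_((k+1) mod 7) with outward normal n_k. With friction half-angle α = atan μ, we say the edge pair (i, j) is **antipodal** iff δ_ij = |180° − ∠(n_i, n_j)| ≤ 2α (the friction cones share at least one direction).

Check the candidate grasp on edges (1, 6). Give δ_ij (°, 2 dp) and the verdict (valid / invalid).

δ = 73.32°, invalid

α = atan 0.45 = 24.23°;  2α = 48.46°
edge 1: e_1 = (-4.00, +2.70);  n_1 = (+0.5595, +0.8288)
edge 6: e_6 = (+1.93, +1.58);  n_6 = (+0.6335, -0.7738)
∠(n_1, n_6) = 106.68°
δ = |180° − 106.68°| = 73.32°
73.32° > 2α = 48.46°  →  invalid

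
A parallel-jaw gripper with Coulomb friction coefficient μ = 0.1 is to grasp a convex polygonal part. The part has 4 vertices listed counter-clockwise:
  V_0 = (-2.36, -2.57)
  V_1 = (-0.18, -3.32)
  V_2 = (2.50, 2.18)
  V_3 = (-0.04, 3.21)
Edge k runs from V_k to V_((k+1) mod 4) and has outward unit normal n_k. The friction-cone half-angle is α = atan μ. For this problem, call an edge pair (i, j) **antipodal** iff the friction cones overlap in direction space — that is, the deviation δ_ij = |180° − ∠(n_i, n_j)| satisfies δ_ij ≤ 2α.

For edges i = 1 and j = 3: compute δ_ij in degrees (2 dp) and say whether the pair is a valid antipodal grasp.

α = atan 0.1 = 5.71°;  2α = 11.42°
edge 1: e_1 = (+2.68, +5.50);  n_1 = (+0.8990, -0.4380)
edge 3: e_3 = (-2.32, -5.78);  n_3 = (-0.9280, +0.3725)
∠(n_1, n_3) = 175.89°
δ = |180° − 175.89°| = 4.11°
4.11° ≤ 2α = 11.42°  →  valid

δ = 4.11°, valid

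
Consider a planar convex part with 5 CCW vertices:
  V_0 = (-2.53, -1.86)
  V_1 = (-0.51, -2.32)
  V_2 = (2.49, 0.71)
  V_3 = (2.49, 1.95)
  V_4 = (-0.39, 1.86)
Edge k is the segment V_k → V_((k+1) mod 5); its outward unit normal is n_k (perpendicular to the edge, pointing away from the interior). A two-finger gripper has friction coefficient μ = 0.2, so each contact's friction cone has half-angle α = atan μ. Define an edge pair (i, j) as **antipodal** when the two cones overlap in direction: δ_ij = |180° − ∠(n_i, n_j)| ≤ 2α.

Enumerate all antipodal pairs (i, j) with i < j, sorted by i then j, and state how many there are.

count = 2; pairs: (0,3), (1,4)

α = atan 0.2 = 11.31°;  2α = 22.62°
n_0 = (-0.2220, -0.9750)
n_1 = (+0.7106, -0.7036)
n_2 = (+1.0000, -0.0000)
n_3 = (-0.0312, +0.9995)
n_4 = (-0.8668, +0.4986)
  (0,1): δ = 121.89°  ·
  (0,2): δ = 77.17°  ·
  (0,3): δ = 14.62°  ✓
  (0,4): δ = 72.92°  ·
  (1,2): δ = 135.29°  ·
  (1,3): δ = 43.50°  ·
  (1,4): δ = 14.80°  ✓
  (2,3): δ = 88.21°  ·
  (2,4): δ = 29.91°  ·
  (3,4): δ = 121.70°  ·
antipodal pairs: 2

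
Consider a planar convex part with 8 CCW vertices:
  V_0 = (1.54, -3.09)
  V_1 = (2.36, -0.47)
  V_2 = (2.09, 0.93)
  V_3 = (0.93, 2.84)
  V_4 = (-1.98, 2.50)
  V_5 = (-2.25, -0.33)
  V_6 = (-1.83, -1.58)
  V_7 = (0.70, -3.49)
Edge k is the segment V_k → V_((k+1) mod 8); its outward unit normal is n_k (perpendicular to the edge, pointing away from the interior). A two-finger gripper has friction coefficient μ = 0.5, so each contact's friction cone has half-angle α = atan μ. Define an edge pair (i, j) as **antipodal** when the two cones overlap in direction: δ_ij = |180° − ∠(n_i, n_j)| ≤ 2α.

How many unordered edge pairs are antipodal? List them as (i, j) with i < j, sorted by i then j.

count = 10; pairs: (0,4), (0,5), (1,4), (1,5), (1,6), (2,4), (2,5), (2,6), (3,6), (3,7)

α = atan 0.5 = 26.57°;  2α = 53.13°
n_0 = (+0.9544, -0.2987)
n_1 = (+0.9819, +0.1894)
n_2 = (+0.8547, +0.5191)
n_3 = (-0.1160, +0.9932)
n_4 = (-0.9955, +0.0950)
n_5 = (-0.9479, -0.3185)
n_6 = (-0.6025, -0.7981)
n_7 = (+0.4299, -0.9029)
  (0,1): δ = 151.71°  ·
  (0,2): δ = 131.35°  ·
  (0,3): δ = 65.96°  ·
  (0,4): δ = 11.93°  ✓
  (0,5): δ = 35.95°  ✓
  (0,6): δ = 70.33°  ·
  (0,7): δ = 132.84°  ·
  (1,2): δ = 159.64°  ·
  (1,3): δ = 94.25°  ·
  (1,4): δ = 16.37°  ✓
  (1,5): δ = 7.66°  ✓
  (1,6): δ = 42.03°  ✓
  (1,7): δ = 104.55°  ·
  (2,3): δ = 114.61°  ·
  (2,4): δ = 36.72°  ✓
  (2,5): δ = 12.70°  ✓
  (2,6): δ = 21.68°  ✓
  (2,7): δ = 84.19°  ·
  (3,4): δ = 102.11°  ·
  (3,5): δ = 78.09°  ·
  (3,6): δ = 43.71°  ✓
  (3,7): δ = 18.80°  ✓
  (4,5): δ = 155.98°  ·
  (4,6): δ = 121.60°  ·
  (4,7): δ = 59.09°  ·
  (5,6): δ = 145.62°  ·
  (5,7): δ = 83.11°  ·
  (6,7): δ = 117.49°  ·
antipodal pairs: 10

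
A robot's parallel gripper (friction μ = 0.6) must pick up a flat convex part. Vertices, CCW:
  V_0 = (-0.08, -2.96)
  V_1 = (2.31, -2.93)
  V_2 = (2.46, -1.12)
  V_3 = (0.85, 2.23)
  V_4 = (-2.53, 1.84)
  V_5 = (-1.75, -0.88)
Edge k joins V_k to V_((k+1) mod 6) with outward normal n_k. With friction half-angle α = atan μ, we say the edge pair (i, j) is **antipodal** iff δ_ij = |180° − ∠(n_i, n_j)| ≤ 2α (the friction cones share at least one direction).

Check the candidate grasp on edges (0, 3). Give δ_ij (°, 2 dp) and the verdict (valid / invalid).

δ = 5.86°, valid

α = atan 0.6 = 30.96°;  2α = 61.93°
edge 0: e_0 = (+2.39, +0.03);  n_0 = (+0.0126, -0.9999)
edge 3: e_3 = (-3.38, -0.39);  n_3 = (-0.1146, +0.9934)
∠(n_0, n_3) = 174.14°
δ = |180° − 174.14°| = 5.86°
5.86° ≤ 2α = 61.93°  →  valid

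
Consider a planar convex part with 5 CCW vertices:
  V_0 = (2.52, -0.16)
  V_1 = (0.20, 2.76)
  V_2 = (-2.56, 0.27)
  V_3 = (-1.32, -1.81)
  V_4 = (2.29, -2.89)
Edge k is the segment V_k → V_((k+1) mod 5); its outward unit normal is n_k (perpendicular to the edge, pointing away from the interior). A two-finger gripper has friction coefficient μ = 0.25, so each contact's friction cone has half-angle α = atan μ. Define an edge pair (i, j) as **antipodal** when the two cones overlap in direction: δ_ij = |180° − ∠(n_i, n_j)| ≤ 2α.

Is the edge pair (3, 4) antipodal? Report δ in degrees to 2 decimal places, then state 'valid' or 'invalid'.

δ = 78.16°, invalid

α = atan 0.25 = 14.04°;  2α = 28.07°
edge 3: e_3 = (+3.61, -1.08);  n_3 = (-0.2866, -0.9580)
edge 4: e_4 = (+0.23, +2.73);  n_4 = (+0.9965, -0.0840)
∠(n_3, n_4) = 101.84°
δ = |180° − 101.84°| = 78.16°
78.16° > 2α = 28.07°  →  invalid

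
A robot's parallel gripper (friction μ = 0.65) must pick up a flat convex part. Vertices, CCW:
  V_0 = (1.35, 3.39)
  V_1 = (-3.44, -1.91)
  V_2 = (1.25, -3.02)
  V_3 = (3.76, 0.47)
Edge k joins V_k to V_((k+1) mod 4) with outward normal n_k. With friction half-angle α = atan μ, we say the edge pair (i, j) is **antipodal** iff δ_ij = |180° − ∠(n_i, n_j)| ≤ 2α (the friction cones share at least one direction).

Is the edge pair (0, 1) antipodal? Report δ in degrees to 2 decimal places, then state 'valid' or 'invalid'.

δ = 61.21°, valid

α = atan 0.65 = 33.02°;  2α = 66.05°
edge 0: e_0 = (-4.79, -5.30);  n_0 = (-0.7419, +0.6705)
edge 1: e_1 = (+4.69, -1.11);  n_1 = (-0.2303, -0.9731)
∠(n_0, n_1) = 118.79°
δ = |180° − 118.79°| = 61.21°
61.21° ≤ 2α = 66.05°  →  valid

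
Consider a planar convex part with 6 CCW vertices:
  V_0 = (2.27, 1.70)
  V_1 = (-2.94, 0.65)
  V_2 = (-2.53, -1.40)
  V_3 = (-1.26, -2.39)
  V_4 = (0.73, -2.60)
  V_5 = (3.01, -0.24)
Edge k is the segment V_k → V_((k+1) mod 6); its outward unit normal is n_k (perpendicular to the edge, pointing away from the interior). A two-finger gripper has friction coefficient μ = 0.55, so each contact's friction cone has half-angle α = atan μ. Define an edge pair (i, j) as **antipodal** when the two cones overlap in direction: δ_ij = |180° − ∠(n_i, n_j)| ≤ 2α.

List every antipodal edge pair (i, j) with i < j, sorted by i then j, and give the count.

α = atan 0.55 = 28.81°;  2α = 57.62°
n_0 = (-0.1976, +0.9803)
n_1 = (-0.9806, -0.1961)
n_2 = (-0.6148, -0.7887)
n_3 = (-0.1049, -0.9945)
n_4 = (+0.7192, -0.6948)
n_5 = (+0.9343, +0.3564)
  (0,1): δ = 90.08°  ·
  (0,2): δ = 49.33°  ✓
  (0,3): δ = 17.42°  ✓
  (0,4): δ = 34.59°  ✓
  (0,5): δ = 99.48°  ·
  (1,2): δ = 139.25°  ·
  (1,3): δ = 107.33°  ·
  (1,4): δ = 55.32°  ✓
  (1,5): δ = 9.57°  ✓
  (2,3): δ = 148.09°  ·
  (2,4): δ = 96.07°  ·
  (2,5): δ = 31.18°  ✓
  (3,4): δ = 127.99°  ·
  (3,5): δ = 63.10°  ·
  (4,5): δ = 115.11°  ·
antipodal pairs: 6

count = 6; pairs: (0,2), (0,3), (0,4), (1,4), (1,5), (2,5)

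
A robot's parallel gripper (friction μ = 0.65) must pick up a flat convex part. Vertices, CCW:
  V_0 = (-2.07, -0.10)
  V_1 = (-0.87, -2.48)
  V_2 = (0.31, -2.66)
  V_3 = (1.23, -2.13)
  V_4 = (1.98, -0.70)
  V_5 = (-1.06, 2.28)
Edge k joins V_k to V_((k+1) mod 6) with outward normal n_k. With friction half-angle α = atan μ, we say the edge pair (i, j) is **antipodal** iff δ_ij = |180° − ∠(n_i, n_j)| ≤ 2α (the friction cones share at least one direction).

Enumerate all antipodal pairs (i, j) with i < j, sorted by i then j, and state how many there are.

α = atan 0.65 = 33.02°;  2α = 66.05°
n_0 = (-0.8929, -0.4502)
n_1 = (-0.1508, -0.9886)
n_2 = (+0.4992, -0.8665)
n_3 = (+0.8856, -0.4645)
n_4 = (+0.7000, +0.7141)
n_5 = (-0.9205, +0.3906)
  (0,1): δ = 125.43°  ·
  (0,2): δ = 86.81°  ·
  (0,3): δ = 54.43°  ✓
  (0,4): δ = 18.81°  ✓
  (0,5): δ = 130.25°  ·
  (1,2): δ = 141.38°  ·
  (1,3): δ = 109.00°  ·
  (1,4): δ = 35.76°  ✓
  (1,5): δ = 75.68°  ·
  (2,3): δ = 147.62°  ·
  (2,4): δ = 74.37°  ·
  (2,5): δ = 37.06°  ✓
  (3,4): δ = 106.75°  ·
  (3,5): δ = 4.68°  ✓
  (4,5): δ = 68.57°  ·
antipodal pairs: 5

count = 5; pairs: (0,3), (0,4), (1,4), (2,5), (3,5)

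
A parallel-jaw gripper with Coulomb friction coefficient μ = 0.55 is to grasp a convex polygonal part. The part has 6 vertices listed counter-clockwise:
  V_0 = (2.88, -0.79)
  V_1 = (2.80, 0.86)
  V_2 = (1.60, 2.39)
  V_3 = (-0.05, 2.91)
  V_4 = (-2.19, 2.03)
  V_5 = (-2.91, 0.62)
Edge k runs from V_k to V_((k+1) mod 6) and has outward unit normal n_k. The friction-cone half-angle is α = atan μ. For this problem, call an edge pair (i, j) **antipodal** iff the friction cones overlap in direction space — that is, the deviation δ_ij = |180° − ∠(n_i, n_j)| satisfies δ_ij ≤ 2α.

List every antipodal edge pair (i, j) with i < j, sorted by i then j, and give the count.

count = 4; pairs: (0,4), (1,5), (2,5), (3,5)

α = atan 0.55 = 28.81°;  2α = 57.62°
n_0 = (+0.9988, +0.0484)
n_1 = (+0.7869, +0.6171)
n_2 = (+0.3006, +0.9538)
n_3 = (-0.3803, +0.9249)
n_4 = (-0.8906, +0.4548)
n_5 = (-0.2366, -0.9716)
  (0,1): δ = 144.67°  ·
  (0,2): δ = 110.27°  ·
  (0,3): δ = 70.42°  ·
  (0,4): δ = 29.83°  ✓
  (0,5): δ = 73.54°  ·
  (1,2): δ = 145.60°  ·
  (1,3): δ = 105.75°  ·
  (1,4): δ = 65.16°  ·
  (1,5): δ = 38.21°  ✓
  (2,3): δ = 140.15°  ·
  (2,4): δ = 99.56°  ·
  (2,5): δ = 3.81°  ✓
  (3,4): δ = 139.40°  ·
  (3,5): δ = 36.04°  ✓
  (4,5): δ = 76.64°  ·
antipodal pairs: 4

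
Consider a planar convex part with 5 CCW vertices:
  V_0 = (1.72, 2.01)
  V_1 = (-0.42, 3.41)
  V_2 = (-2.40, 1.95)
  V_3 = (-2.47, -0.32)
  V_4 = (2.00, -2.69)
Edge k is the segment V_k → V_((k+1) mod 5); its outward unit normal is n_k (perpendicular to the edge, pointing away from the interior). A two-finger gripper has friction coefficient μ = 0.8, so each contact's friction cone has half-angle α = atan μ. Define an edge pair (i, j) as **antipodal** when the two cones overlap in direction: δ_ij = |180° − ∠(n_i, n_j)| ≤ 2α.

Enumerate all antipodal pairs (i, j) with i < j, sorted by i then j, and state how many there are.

α = atan 0.8 = 38.66°;  2α = 77.32°
n_0 = (+0.5475, +0.8368)
n_1 = (-0.5935, +0.8049)
n_2 = (-0.9995, +0.0308)
n_3 = (-0.4684, -0.8835)
n_4 = (+0.9982, +0.0595)
  (0,1): δ = 110.40°  ·
  (0,2): δ = 58.57°  ✓
  (0,3): δ = 5.26°  ✓
  (0,4): δ = 126.60°  ·
  (1,2): δ = 128.17°  ·
  (1,3): δ = 64.34°  ✓
  (1,4): δ = 57.01°  ✓
  (2,3): δ = 116.17°  ·
  (2,4): δ = 5.18°  ✓
  (3,4): δ = 58.66°  ✓
antipodal pairs: 6

count = 6; pairs: (0,2), (0,3), (1,3), (1,4), (2,4), (3,4)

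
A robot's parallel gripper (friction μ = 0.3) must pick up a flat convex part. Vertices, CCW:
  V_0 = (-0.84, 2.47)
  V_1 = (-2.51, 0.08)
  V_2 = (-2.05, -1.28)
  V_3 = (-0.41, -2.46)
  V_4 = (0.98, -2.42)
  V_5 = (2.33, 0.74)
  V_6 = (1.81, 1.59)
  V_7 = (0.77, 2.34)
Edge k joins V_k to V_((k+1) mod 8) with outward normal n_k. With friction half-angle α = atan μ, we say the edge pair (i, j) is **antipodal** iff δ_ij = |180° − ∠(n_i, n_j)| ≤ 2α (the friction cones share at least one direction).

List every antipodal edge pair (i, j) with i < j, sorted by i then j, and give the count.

α = atan 0.3 = 16.70°;  2α = 33.40°
n_0 = (-0.8197, +0.5728)
n_1 = (-0.9473, -0.3204)
n_2 = (-0.5840, -0.8117)
n_3 = (+0.0288, -0.9996)
n_4 = (+0.9196, -0.3929)
n_5 = (+0.8530, +0.5219)
n_6 = (+0.5849, +0.8111)
n_7 = (+0.0805, +0.9968)
  (0,1): δ = 126.37°  ·
  (0,2): δ = 90.79°  ·
  (0,3): δ = 53.41°  ·
  (0,4): δ = 11.81°  ✓
  (0,5): δ = 66.40°  ·
  (0,6): δ = 89.15°  ·
  (0,7): δ = 120.33°  ·
  (1,2): δ = 144.42°  ·
  (1,3): δ = 107.04°  ·
  (1,4): δ = 41.82°  ·
  (1,5): δ = 12.77°  ✓
  (1,6): δ = 35.52°  ·
  (1,7): δ = 66.70°  ·
  (2,3): δ = 142.62°  ·
  (2,4): δ = 77.40°  ·
  (2,5): δ = 22.81°  ✓
  (2,6): δ = 0.06°  ✓
  (2,7): δ = 31.12°  ✓
  (3,4): δ = 114.78°  ·
  (3,5): δ = 60.19°  ·
  (3,6): δ = 37.45°  ·
  (3,7): δ = 6.26°  ✓
  (4,5): δ = 125.41°  ·
  (4,6): δ = 102.66°  ·
  (4,7): δ = 71.48°  ·
  (5,6): δ = 157.25°  ·
  (5,7): δ = 126.07°  ·
  (6,7): δ = 148.82°  ·
antipodal pairs: 6

count = 6; pairs: (0,4), (1,5), (2,5), (2,6), (2,7), (3,7)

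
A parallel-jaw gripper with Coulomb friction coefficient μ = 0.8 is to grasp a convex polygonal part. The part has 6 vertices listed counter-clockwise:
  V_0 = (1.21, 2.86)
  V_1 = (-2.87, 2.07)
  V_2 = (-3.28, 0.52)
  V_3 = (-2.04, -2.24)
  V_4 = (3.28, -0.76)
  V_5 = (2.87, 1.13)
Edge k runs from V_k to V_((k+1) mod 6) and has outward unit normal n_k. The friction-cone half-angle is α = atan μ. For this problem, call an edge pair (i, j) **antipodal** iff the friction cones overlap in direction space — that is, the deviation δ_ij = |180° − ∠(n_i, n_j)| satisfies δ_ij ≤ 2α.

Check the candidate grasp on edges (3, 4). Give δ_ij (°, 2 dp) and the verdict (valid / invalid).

δ = 93.31°, invalid

α = atan 0.8 = 38.66°;  2α = 77.32°
edge 3: e_3 = (+5.32, +1.48);  n_3 = (+0.2680, -0.9634)
edge 4: e_4 = (-0.41, +1.89);  n_4 = (+0.9773, +0.2120)
∠(n_3, n_4) = 86.69°
δ = |180° − 86.69°| = 93.31°
93.31° > 2α = 77.32°  →  invalid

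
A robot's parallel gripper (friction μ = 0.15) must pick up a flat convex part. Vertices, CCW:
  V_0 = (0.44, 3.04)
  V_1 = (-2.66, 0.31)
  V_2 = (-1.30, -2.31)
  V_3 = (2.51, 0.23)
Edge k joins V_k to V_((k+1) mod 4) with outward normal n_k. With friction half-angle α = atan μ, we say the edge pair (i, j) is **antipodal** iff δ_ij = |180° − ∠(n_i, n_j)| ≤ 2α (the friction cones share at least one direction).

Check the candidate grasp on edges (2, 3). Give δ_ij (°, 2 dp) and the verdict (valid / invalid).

α = atan 0.15 = 8.53°;  2α = 17.06°
edge 2: e_2 = (+3.81, +2.54);  n_2 = (+0.5547, -0.8321)
edge 3: e_3 = (-2.07, +2.81);  n_3 = (+0.8051, +0.5931)
∠(n_2, n_3) = 92.69°
δ = |180° − 92.69°| = 87.31°
87.31° > 2α = 17.06°  →  invalid

δ = 87.31°, invalid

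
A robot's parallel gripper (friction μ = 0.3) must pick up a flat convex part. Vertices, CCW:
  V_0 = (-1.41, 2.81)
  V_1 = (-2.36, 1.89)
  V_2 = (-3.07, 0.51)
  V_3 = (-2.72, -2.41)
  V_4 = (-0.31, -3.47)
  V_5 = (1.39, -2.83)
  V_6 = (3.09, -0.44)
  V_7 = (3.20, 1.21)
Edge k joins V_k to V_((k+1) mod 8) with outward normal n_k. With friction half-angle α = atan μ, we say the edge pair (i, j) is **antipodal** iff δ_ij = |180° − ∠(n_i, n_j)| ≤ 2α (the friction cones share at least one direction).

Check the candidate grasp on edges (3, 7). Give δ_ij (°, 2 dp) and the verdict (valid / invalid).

δ = 4.60°, valid

α = atan 0.3 = 16.70°;  2α = 33.40°
edge 3: e_3 = (+2.41, -1.06);  n_3 = (-0.4026, -0.9154)
edge 7: e_7 = (-4.61, +1.60);  n_7 = (+0.3279, +0.9447)
∠(n_3, n_7) = 175.40°
δ = |180° − 175.40°| = 4.60°
4.60° ≤ 2α = 33.40°  →  valid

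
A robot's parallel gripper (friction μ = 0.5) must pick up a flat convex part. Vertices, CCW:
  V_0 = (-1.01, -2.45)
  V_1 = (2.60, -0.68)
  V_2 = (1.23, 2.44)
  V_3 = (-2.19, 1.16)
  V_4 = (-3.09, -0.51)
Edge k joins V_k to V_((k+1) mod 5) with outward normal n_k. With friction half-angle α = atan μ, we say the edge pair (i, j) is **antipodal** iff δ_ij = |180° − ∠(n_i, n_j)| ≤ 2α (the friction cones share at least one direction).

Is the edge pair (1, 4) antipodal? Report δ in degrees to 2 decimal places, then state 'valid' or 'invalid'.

δ = 23.29°, valid

α = atan 0.5 = 26.57°;  2α = 53.13°
edge 1: e_1 = (-1.37, +3.12);  n_1 = (+0.9156, +0.4021)
edge 4: e_4 = (+2.08, -1.94);  n_4 = (-0.6821, -0.7313)
∠(n_1, n_4) = 156.71°
δ = |180° − 156.71°| = 23.29°
23.29° ≤ 2α = 53.13°  →  valid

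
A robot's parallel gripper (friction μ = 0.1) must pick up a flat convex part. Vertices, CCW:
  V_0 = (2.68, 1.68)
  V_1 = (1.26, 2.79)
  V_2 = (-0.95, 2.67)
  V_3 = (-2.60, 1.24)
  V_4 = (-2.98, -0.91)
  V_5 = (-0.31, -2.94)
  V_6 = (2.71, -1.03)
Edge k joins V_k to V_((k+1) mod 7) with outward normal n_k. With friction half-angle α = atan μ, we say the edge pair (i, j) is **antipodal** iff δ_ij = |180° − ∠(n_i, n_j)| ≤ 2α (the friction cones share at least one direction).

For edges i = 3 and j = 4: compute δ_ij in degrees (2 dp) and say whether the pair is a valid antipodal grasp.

δ = 117.22°, invalid

α = atan 0.1 = 5.71°;  2α = 11.42°
edge 3: e_3 = (-0.38, -2.15);  n_3 = (-0.9847, +0.1740)
edge 4: e_4 = (+2.67, -2.03);  n_4 = (-0.6052, -0.7960)
∠(n_3, n_4) = 62.78°
δ = |180° − 62.78°| = 117.22°
117.22° > 2α = 11.42°  →  invalid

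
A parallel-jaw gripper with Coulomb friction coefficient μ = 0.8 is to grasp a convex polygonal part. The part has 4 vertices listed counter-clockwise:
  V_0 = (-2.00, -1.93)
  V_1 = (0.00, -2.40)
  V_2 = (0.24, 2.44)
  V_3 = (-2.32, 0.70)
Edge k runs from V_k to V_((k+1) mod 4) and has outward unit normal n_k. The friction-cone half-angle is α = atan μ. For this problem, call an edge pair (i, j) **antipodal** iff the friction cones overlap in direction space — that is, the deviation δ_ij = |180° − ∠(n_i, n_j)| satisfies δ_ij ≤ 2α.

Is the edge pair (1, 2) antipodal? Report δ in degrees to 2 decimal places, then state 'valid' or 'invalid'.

δ = 52.96°, valid

α = atan 0.8 = 38.66°;  2α = 77.32°
edge 1: e_1 = (+0.24, +4.84);  n_1 = (+0.9988, -0.0495)
edge 2: e_2 = (-2.56, -1.74);  n_2 = (-0.5621, +0.8270)
∠(n_1, n_2) = 127.04°
δ = |180° − 127.04°| = 52.96°
52.96° ≤ 2α = 77.32°  →  valid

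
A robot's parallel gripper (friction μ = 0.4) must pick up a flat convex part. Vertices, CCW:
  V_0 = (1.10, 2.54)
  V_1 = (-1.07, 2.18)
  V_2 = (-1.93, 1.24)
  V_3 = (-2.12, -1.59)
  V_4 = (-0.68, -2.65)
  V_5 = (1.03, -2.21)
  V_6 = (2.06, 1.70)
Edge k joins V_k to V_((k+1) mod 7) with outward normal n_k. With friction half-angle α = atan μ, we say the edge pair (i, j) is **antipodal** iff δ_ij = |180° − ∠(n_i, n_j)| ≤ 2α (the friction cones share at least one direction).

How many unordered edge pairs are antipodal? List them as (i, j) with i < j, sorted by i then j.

α = atan 0.4 = 21.80°;  2α = 43.60°
n_0 = (-0.1637, +0.9865)
n_1 = (-0.7378, +0.6750)
n_2 = (-0.9978, +0.0670)
n_3 = (-0.5928, -0.8053)
n_4 = (+0.2492, -0.9685)
n_5 = (+0.9670, -0.2547)
n_6 = (+0.6585, +0.7526)
  (0,1): δ = 141.87°  ·
  (0,2): δ = 103.26°  ·
  (0,3): δ = 45.78°  ·
  (0,4): δ = 5.01°  ✓
  (0,5): δ = 65.82°  ·
  (0,6): δ = 129.39°  ·
  (1,2): δ = 141.39°  ·
  (1,3): δ = 83.90°  ·
  (1,4): δ = 33.12°  ✓
  (1,5): δ = 27.70°  ✓
  (1,6): δ = 91.27°  ·
  (2,3): δ = 122.52°  ·
  (2,4): δ = 71.73°  ·
  (2,5): δ = 10.92°  ✓
  (2,6): δ = 52.66°  ·
  (3,4): δ = 129.21°  ·
  (3,5): δ = 68.40°  ·
  (3,6): δ = 4.83°  ✓
  (4,5): δ = 119.19°  ·
  (4,6): δ = 55.62°  ·
  (5,6): δ = 116.43°  ·
antipodal pairs: 5

count = 5; pairs: (0,4), (1,4), (1,5), (2,5), (3,6)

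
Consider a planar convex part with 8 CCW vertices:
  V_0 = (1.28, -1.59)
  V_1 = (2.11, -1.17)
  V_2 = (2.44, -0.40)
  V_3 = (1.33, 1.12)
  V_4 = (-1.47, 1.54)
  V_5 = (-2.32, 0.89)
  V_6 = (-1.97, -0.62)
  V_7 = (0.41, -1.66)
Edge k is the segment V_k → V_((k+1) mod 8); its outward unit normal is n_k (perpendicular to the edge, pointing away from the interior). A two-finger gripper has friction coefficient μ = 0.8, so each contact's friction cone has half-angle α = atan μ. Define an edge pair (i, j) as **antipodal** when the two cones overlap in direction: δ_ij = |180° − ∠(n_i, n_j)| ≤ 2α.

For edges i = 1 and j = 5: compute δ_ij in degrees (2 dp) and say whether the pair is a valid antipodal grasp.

δ = 36.25°, valid

α = atan 0.8 = 38.66°;  2α = 77.32°
edge 1: e_1 = (+0.33, +0.77);  n_1 = (+0.9191, -0.3939)
edge 5: e_5 = (+0.35, -1.51);  n_5 = (-0.9742, -0.2258)
∠(n_1, n_5) = 143.75°
δ = |180° − 143.75°| = 36.25°
36.25° ≤ 2α = 77.32°  →  valid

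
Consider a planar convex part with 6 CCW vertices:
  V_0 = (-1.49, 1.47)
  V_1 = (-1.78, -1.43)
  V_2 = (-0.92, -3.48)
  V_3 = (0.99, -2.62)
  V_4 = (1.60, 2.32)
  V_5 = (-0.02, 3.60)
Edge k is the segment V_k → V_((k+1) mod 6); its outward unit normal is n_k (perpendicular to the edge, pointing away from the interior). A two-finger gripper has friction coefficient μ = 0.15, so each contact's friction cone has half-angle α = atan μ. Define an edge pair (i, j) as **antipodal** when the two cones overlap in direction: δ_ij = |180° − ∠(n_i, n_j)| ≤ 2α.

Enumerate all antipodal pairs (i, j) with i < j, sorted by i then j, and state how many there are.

α = atan 0.15 = 8.53°;  2α = 17.06°
n_0 = (-0.9950, +0.0995)
n_1 = (-0.9221, -0.3869)
n_2 = (+0.4106, -0.9118)
n_3 = (+0.9925, -0.1226)
n_4 = (+0.6200, +0.7846)
n_5 = (-0.8230, +0.5680)
  (0,1): δ = 151.53°  ·
  (0,2): δ = 60.05°  ·
  (0,3): δ = 1.33°  ✓
  (0,4): δ = 57.40°  ·
  (0,5): δ = 151.10°  ·
  (1,2): δ = 88.52°  ·
  (1,3): δ = 29.80°  ·
  (1,4): δ = 28.93°  ·
  (1,5): δ = 122.63°  ·
  (2,3): δ = 121.28°  ·
  (2,4): δ = 62.55°  ·
  (2,5): δ = 31.15°  ·
  (3,4): δ = 121.27°  ·
  (3,5): δ = 27.57°  ·
  (4,5): δ = 86.30°  ·
antipodal pairs: 1

count = 1; pairs: (0,3)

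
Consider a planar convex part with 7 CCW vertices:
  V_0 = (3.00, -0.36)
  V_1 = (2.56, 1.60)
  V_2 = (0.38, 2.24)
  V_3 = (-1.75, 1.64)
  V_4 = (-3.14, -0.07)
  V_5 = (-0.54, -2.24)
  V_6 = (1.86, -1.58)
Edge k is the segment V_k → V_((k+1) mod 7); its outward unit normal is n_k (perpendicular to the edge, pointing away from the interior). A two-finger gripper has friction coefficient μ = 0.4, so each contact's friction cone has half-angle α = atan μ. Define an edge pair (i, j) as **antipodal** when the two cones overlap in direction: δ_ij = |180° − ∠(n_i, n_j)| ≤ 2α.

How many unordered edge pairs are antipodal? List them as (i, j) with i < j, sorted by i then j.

count = 7; pairs: (0,4), (1,4), (1,5), (2,5), (2,6), (3,5), (3,6)

α = atan 0.4 = 21.80°;  2α = 43.60°
n_0 = (+0.9757, +0.2190)
n_1 = (+0.2817, +0.9595)
n_2 = (-0.2711, +0.9625)
n_3 = (-0.7760, +0.6308)
n_4 = (-0.6408, -0.7677)
n_5 = (+0.2652, -0.9642)
n_6 = (+0.7307, -0.6827)
  (0,1): δ = 119.01°  ·
  (0,2): δ = 86.92°  ·
  (0,3): δ = 51.76°  ·
  (0,4): δ = 37.50°  ✓
  (0,5): δ = 92.72°  ·
  (0,6): δ = 124.29°  ·
  (1,2): δ = 147.91°  ·
  (1,3): δ = 112.75°  ·
  (1,4): δ = 23.49°  ✓
  (1,5): δ = 31.74°  ✓
  (1,6): δ = 63.30°  ·
  (2,3): δ = 144.84°  ·
  (2,4): δ = 55.58°  ·
  (2,5): δ = 0.36°  ✓
  (2,6): δ = 31.21°  ✓
  (3,4): δ = 90.74°  ·
  (3,5): δ = 35.52°  ✓
  (3,6): δ = 3.95°  ✓
  (4,5): δ = 124.77°  ·
  (4,6): δ = 93.21°  ·
  (5,6): δ = 148.43°  ·
antipodal pairs: 7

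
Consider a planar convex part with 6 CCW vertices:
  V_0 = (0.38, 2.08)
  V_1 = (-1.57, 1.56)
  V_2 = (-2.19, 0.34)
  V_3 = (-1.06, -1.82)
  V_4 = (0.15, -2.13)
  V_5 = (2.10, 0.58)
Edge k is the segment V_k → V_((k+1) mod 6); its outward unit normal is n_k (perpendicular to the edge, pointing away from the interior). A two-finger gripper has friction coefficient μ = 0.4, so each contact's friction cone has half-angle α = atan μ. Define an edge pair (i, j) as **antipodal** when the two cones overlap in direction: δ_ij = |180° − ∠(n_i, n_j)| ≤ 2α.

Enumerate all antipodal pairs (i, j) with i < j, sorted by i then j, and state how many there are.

count = 5; pairs: (0,3), (0,4), (1,4), (2,5), (3,5)

α = atan 0.4 = 21.80°;  2α = 43.60°
n_0 = (-0.2577, +0.9662)
n_1 = (-0.8915, +0.4530)
n_2 = (-0.8861, -0.4635)
n_3 = (-0.2482, -0.9687)
n_4 = (+0.8117, -0.5841)
n_5 = (+0.6573, +0.7537)
  (0,1): δ = 131.87°  ·
  (0,2): δ = 77.32°  ·
  (0,3): δ = 29.30°  ✓
  (0,4): δ = 39.33°  ✓
  (0,5): δ = 123.98°  ·
  (1,2): δ = 125.44°  ·
  (1,3): δ = 77.43°  ·
  (1,4): δ = 8.80°  ✓
  (1,5): δ = 75.85°  ·
  (2,3): δ = 131.99°  ·
  (2,4): δ = 63.35°  ·
  (2,5): δ = 21.29°  ✓
  (3,4): δ = 111.37°  ·
  (3,5): δ = 26.72°  ✓
  (4,5): δ = 95.35°  ·
antipodal pairs: 5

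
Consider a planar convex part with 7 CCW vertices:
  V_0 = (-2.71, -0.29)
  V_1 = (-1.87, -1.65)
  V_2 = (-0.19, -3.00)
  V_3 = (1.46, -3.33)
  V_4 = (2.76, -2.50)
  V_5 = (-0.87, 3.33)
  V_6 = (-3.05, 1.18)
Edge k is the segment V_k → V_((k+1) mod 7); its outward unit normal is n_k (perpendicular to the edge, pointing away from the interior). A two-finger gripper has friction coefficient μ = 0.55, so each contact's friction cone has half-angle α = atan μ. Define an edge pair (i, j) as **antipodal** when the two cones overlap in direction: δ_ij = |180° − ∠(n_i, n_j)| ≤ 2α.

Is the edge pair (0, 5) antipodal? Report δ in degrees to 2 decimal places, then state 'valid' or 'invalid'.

δ = 102.90°, invalid

α = atan 0.55 = 28.81°;  2α = 57.62°
edge 0: e_0 = (+0.84, -1.36);  n_0 = (-0.8508, -0.5255)
edge 5: e_5 = (-2.18, -2.15);  n_5 = (-0.7022, +0.7120)
∠(n_0, n_5) = 77.10°
δ = |180° − 77.10°| = 102.90°
102.90° > 2α = 57.62°  →  invalid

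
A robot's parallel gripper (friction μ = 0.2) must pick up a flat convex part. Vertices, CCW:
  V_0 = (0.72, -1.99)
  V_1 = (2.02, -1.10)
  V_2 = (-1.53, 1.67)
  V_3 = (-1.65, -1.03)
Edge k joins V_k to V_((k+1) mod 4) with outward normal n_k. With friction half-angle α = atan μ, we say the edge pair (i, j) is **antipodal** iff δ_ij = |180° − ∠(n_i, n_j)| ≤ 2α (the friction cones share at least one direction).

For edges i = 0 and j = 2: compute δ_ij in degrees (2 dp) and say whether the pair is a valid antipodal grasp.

δ = 53.06°, invalid

α = atan 0.2 = 11.31°;  2α = 22.62°
edge 0: e_0 = (+1.30, +0.89);  n_0 = (+0.5649, -0.8252)
edge 2: e_2 = (-0.12, -2.70);  n_2 = (-0.9990, +0.0444)
∠(n_0, n_2) = 126.94°
δ = |180° − 126.94°| = 53.06°
53.06° > 2α = 22.62°  →  invalid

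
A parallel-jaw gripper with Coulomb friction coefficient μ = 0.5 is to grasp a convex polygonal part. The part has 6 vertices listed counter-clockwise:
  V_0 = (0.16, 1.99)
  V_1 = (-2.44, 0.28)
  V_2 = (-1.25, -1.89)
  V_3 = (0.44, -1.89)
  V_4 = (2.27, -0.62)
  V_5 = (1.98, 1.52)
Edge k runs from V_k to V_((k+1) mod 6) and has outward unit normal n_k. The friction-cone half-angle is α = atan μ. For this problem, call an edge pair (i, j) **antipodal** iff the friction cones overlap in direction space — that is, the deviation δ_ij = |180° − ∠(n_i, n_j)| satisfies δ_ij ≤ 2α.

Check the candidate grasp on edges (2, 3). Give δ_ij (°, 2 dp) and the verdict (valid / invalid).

δ = 145.24°, invalid

α = atan 0.5 = 26.57°;  2α = 53.13°
edge 2: e_2 = (+1.69, +0.00);  n_2 = (+0.0000, -1.0000)
edge 3: e_3 = (+1.83, +1.27);  n_3 = (+0.5701, -0.8215)
∠(n_2, n_3) = 34.76°
δ = |180° − 34.76°| = 145.24°
145.24° > 2α = 53.13°  →  invalid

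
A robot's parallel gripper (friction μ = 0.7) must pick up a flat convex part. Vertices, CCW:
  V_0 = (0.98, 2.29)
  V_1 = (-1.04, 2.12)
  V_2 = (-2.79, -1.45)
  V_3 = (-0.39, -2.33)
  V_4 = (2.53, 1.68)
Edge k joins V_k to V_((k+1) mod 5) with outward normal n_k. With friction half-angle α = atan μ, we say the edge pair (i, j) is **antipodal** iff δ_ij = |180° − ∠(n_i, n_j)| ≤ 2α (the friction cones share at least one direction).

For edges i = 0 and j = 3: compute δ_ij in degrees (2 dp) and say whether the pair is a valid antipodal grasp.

δ = 49.13°, valid

α = atan 0.7 = 34.99°;  2α = 69.98°
edge 0: e_0 = (-2.02, -0.17);  n_0 = (-0.0839, +0.9965)
edge 3: e_3 = (+2.92, +4.01);  n_3 = (+0.8084, -0.5887)
∠(n_0, n_3) = 130.87°
δ = |180° − 130.87°| = 49.13°
49.13° ≤ 2α = 69.98°  →  valid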